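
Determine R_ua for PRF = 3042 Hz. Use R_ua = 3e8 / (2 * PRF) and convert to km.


R_ua = 3e8 / (2 * 3042) = 49309.7 m = 49.3 km

49.3 km


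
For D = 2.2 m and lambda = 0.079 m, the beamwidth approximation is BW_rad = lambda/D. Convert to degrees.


BW_rad = 0.079 / 2.2 = 0.035909
BW_deg = 2.06 degrees

2.06 degrees


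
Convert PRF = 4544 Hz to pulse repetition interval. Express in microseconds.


PRI = 1/4544 = 0.0002200704 s = 220.1 us

220.1 us


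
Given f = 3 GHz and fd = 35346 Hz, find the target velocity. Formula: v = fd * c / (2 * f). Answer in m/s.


v = 35346 * 3e8 / (2 * 3000000000.0) = 1767.3 m/s

1767.3 m/s


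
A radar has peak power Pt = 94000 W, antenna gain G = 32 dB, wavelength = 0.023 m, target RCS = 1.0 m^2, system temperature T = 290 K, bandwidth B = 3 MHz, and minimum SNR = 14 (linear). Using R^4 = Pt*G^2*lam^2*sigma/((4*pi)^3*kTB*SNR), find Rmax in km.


G_lin = 10^(32/10) = 1584.893192
R^4 = 94000 * 1584.893192^2 * 0.023^2 * 1.0 / ((4*pi)^3 * 1.38e-23 * 290 * 3000000.0 * 14)
R^4 = 3.74479e17 m^4
R_max = (3.74479e17)^(1/4) = 24737.6 m = 24.7 km

24.7 km


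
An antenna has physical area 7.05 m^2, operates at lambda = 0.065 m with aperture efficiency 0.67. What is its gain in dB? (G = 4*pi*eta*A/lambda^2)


G_linear = 4*pi*0.67*7.05/0.065^2 = 14049.05
G_dB = 10*log10(14049.05) = 41.5 dB

41.5 dB


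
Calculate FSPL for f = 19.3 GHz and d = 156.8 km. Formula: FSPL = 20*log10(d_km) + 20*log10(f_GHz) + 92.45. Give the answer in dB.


20*log10(156.8) = 43.91
20*log10(19.3) = 25.71
FSPL = 162.1 dB

162.1 dB


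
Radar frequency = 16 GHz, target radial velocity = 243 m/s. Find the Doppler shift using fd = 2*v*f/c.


fd = 2 * 243 * 16000000000.0 / 3e8 = 25920.0 Hz

25920.0 Hz


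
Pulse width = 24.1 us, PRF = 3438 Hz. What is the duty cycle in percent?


DC = 24.1e-6 * 3438 * 100 = 8.29%

8.29%


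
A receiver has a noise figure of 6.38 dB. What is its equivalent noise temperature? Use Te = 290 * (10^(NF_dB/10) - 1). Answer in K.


NF_lin = 10^(6.38/10) = 4.345102
Te = 290 * (4.345102 - 1) = 970.1 K

970.1 K


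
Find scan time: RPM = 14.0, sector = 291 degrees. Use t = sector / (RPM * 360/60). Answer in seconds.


t = 291 / (14.0 * 360) * 60 = 3.46 s

3.46 s


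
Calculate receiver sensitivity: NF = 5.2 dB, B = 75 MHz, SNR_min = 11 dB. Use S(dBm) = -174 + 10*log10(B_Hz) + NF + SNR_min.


10*log10(75000000.0) = 78.75
S = -174 + 78.75 + 5.2 + 11 = -79.0 dBm

-79.0 dBm


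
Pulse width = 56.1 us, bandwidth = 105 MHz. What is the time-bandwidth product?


TBP = 56.1 * 105 = 5890.5

5890.5


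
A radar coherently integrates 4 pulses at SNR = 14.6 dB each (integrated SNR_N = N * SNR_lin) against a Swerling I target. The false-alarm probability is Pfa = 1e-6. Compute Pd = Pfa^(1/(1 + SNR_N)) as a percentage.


SNR_lin = 10^(14.6/10) = 28.84032
SNR_N = 4 * 28.84032 = 115.36128
1/(1 + SNR_N) = 1/116.36128 = 0.0085939
Pd = (1e-6)^0.0085939 = 0.88805
Pd = 88.8%

88.8%


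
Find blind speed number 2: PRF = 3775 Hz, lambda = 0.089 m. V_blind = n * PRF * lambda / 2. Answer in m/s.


V_blind = 2 * 3775 * 0.089 / 2 = 336.0 m/s

336.0 m/s


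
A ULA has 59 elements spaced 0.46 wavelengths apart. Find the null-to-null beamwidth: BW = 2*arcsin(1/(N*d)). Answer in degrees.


1/(N*d) = 1/(59*0.46) = 0.036846
BW = 2*arcsin(0.036846) = 4.2 degrees

4.2 degrees


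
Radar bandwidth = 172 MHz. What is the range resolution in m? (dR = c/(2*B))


dR = 3e8 / (2 * 172000000.0) = 0.87 m

0.87 m


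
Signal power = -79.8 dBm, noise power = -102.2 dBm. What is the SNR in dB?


SNR = -79.8 - (-102.2) = 22.4 dB

22.4 dB


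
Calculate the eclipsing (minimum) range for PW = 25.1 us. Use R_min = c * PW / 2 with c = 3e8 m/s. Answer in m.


R_min = 3e8 * 25.1e-6 / 2 = 3765.0 m

3765.0 m


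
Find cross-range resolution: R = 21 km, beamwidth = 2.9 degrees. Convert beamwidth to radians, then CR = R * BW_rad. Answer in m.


BW_rad = 0.050614548
CR = 21000 * 0.050614548 = 1062.9 m

1062.9 m


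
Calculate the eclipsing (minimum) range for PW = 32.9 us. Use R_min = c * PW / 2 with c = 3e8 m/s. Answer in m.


R_min = 3e8 * 32.9e-6 / 2 = 4935.0 m

4935.0 m


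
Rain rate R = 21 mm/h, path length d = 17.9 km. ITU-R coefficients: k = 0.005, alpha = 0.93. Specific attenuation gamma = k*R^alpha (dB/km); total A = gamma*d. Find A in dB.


gamma = 0.005 * 21^0.93 = 0.084847 dB/km
A = 0.084847 * 17.9 = 1.52 dB

1.52 dB


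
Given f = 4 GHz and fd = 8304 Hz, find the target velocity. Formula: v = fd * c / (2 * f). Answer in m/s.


v = 8304 * 3e8 / (2 * 4000000000.0) = 311.4 m/s

311.4 m/s


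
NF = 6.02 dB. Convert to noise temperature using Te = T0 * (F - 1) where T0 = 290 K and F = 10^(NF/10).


NF_lin = 10^(6.02/10) = 3.999447
Te = 290 * (3.999447 - 1) = 869.8 K

869.8 K


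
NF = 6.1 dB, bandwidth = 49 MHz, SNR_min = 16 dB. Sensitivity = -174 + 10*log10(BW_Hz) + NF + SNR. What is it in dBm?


10*log10(49000000.0) = 76.9
S = -174 + 76.9 + 6.1 + 16 = -75.0 dBm

-75.0 dBm


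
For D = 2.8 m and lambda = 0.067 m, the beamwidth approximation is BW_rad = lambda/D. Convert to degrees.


BW_rad = 0.067 / 2.8 = 0.023929
BW_deg = 1.37 degrees

1.37 degrees


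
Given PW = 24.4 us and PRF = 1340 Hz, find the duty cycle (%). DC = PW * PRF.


DC = 24.4e-6 * 1340 * 100 = 3.27%

3.27%


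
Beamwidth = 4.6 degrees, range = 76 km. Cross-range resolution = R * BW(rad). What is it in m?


BW_rad = 0.080285146
CR = 76000 * 0.080285146 = 6101.7 m

6101.7 m


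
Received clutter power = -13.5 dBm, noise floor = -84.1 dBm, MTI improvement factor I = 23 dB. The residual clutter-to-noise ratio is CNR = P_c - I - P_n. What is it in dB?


CNR = -13.5 - 23 - (-84.1) = 47.6 dB

47.6 dB


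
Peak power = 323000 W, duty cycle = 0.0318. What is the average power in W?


P_avg = 323000 * 0.0318 = 10271.4 W

10271.4 W


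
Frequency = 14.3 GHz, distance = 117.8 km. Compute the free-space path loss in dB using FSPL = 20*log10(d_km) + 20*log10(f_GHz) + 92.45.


20*log10(117.8) = 41.42
20*log10(14.3) = 23.11
FSPL = 157.0 dB

157.0 dB


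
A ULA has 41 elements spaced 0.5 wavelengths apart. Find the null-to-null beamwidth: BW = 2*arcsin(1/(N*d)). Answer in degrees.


1/(N*d) = 1/(41*0.5) = 0.04878
BW = 2*arcsin(0.04878) = 5.6 degrees

5.6 degrees


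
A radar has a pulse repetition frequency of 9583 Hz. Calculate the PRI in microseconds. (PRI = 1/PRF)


PRI = 1/9583 = 0.0001043515 s = 104.4 us

104.4 us


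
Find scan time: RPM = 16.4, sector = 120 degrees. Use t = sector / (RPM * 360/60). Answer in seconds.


t = 120 / (16.4 * 360) * 60 = 1.22 s

1.22 s


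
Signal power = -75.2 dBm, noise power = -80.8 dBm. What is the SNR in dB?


SNR = -75.2 - (-80.8) = 5.6 dB

5.6 dB


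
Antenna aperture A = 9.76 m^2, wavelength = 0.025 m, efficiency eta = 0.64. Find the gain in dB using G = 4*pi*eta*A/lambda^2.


G_linear = 4*pi*0.64*9.76/0.025^2 = 125591.32
G_dB = 10*log10(125591.32) = 51.0 dB

51.0 dB


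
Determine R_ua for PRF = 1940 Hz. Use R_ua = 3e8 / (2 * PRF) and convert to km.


R_ua = 3e8 / (2 * 1940) = 77319.6 m = 77.3 km

77.3 km


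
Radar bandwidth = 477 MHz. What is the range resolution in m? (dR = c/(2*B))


dR = 3e8 / (2 * 477000000.0) = 0.31 m

0.31 m


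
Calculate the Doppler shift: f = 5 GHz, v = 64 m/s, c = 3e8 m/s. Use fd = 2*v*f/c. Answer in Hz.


fd = 2 * 64 * 5000000000.0 / 3e8 = 2133.3 Hz

2133.3 Hz


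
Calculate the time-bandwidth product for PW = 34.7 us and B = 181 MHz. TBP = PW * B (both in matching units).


TBP = 34.7 * 181 = 6280.7

6280.7


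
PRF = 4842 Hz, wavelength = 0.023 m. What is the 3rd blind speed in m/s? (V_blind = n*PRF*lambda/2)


V_blind = 3 * 4842 * 0.023 / 2 = 167.0 m/s

167.0 m/s


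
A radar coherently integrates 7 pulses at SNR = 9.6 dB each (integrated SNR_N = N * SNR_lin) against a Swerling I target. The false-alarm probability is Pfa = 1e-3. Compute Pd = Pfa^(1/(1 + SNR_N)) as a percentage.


SNR_lin = 10^(9.6/10) = 9.12011
SNR_N = 7 * 9.12011 = 63.84077
1/(1 + SNR_N) = 1/64.84077 = 0.0154224
Pd = (1e-3)^0.0154224 = 0.89894
Pd = 89.9%

89.9%


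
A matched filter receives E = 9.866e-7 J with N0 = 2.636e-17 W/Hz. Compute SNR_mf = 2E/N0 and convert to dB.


SNR_lin = 2 * 9.866e-7 / 2.636e-17 = 7.486e10
SNR_dB = 10*log10(7.486e10) = 108.7 dB

108.7 dB


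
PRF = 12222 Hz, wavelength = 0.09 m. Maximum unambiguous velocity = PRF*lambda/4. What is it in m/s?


V_ua = 12222 * 0.09 / 4 = 275.0 m/s

275.0 m/s


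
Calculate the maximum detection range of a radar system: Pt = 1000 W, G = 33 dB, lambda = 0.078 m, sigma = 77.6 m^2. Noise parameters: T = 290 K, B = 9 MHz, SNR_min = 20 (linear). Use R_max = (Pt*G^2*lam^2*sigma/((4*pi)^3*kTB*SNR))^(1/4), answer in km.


G_lin = 10^(33/10) = 1995.262315
R^4 = 1000 * 1995.262315^2 * 0.078^2 * 77.6 / ((4*pi)^3 * 1.38e-23 * 290 * 9000000.0 * 20)
R^4 = 1.31484e18 m^4
R_max = (1.31484e18)^(1/4) = 33862.4 m = 33.9 km

33.9 km


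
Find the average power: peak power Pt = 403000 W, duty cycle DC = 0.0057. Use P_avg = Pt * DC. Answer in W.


P_avg = 403000 * 0.0057 = 2297.1 W

2297.1 W


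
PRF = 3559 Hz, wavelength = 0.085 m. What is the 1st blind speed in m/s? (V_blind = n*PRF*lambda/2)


V_blind = 1 * 3559 * 0.085 / 2 = 151.3 m/s

151.3 m/s


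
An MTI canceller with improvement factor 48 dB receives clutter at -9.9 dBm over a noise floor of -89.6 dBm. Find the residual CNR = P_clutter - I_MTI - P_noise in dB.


CNR = -9.9 - 48 - (-89.6) = 31.7 dB

31.7 dB


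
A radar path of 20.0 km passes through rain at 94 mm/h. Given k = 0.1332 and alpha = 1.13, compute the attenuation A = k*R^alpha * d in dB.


gamma = 0.1332 * 94^1.13 = 22.601575 dB/km
A = 22.601575 * 20.0 = 452.03 dB

452.03 dB


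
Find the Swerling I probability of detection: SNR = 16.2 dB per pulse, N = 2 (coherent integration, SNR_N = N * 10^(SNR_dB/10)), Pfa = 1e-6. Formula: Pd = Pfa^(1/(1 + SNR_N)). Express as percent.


SNR_lin = 10^(16.2/10) = 41.68694
SNR_N = 2 * 41.68694 = 83.37388
1/(1 + SNR_N) = 1/84.37388 = 0.011852
Pd = (1e-6)^0.011852 = 0.84896
Pd = 84.9%

84.9%


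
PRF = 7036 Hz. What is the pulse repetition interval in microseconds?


PRI = 1/7036 = 0.0001421262 s = 142.1 us

142.1 us


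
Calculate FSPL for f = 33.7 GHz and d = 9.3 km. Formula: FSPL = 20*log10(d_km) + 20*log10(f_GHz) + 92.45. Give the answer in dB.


20*log10(9.3) = 19.37
20*log10(33.7) = 30.55
FSPL = 142.4 dB

142.4 dB


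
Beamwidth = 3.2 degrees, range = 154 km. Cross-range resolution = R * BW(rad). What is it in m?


BW_rad = 0.055850536
CR = 154000 * 0.055850536 = 8601.0 m

8601.0 m


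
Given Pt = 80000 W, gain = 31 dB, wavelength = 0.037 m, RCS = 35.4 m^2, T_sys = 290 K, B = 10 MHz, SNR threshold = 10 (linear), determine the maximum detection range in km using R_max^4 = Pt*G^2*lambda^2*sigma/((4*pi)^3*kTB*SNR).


G_lin = 10^(31/10) = 1258.925412
R^4 = 80000 * 1258.925412^2 * 0.037^2 * 35.4 / ((4*pi)^3 * 1.38e-23 * 290 * 10000000.0 * 10)
R^4 = 7.73731e18 m^4
R_max = (7.73731e18)^(1/4) = 52740.9 m = 52.7 km

52.7 km


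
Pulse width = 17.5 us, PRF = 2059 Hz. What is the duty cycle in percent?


DC = 17.5e-6 * 2059 * 100 = 3.6%

3.6%


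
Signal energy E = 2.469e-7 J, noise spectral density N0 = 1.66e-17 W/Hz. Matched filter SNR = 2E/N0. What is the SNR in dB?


SNR_lin = 2 * 2.469e-7 / 1.66e-17 = 2.975e10
SNR_dB = 10*log10(2.975e10) = 104.7 dB

104.7 dB


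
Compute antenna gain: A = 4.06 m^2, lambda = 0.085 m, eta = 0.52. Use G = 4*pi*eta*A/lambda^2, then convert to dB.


G_linear = 4*pi*0.52*4.06/0.085^2 = 3671.99
G_dB = 10*log10(3671.99) = 35.6 dB

35.6 dB


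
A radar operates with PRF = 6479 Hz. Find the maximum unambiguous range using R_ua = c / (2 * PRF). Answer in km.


R_ua = 3e8 / (2 * 6479) = 23151.7 m = 23.2 km

23.2 km


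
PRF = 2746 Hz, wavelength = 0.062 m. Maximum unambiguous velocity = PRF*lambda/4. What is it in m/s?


V_ua = 2746 * 0.062 / 4 = 42.6 m/s

42.6 m/s


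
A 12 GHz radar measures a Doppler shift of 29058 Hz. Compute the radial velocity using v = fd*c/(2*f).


v = 29058 * 3e8 / (2 * 12000000000.0) = 363.2 m/s

363.2 m/s


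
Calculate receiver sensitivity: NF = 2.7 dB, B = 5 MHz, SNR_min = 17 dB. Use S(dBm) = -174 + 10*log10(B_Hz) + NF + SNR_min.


10*log10(5000000.0) = 66.99
S = -174 + 66.99 + 2.7 + 17 = -87.3 dBm

-87.3 dBm


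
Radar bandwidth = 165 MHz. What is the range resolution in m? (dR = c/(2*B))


dR = 3e8 / (2 * 165000000.0) = 0.91 m

0.91 m


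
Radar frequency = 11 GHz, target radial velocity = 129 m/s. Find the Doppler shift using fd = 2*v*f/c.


fd = 2 * 129 * 11000000000.0 / 3e8 = 9460.0 Hz

9460.0 Hz


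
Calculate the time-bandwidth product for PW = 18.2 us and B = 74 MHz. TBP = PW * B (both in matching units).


TBP = 18.2 * 74 = 1346.8

1346.8


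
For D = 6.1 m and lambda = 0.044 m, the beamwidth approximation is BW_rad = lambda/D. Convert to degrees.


BW_rad = 0.044 / 6.1 = 0.007213
BW_deg = 0.41 degrees

0.41 degrees


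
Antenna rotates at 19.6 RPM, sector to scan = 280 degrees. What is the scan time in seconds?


t = 280 / (19.6 * 360) * 60 = 2.38 s

2.38 s


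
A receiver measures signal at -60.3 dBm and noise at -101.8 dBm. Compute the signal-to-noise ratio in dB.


SNR = -60.3 - (-101.8) = 41.5 dB

41.5 dB


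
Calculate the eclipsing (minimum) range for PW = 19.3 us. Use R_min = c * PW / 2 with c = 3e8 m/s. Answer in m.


R_min = 3e8 * 19.3e-6 / 2 = 2895.0 m

2895.0 m


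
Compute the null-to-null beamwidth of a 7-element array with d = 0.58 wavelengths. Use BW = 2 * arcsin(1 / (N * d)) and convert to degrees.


1/(N*d) = 1/(7*0.58) = 0.246305
BW = 2*arcsin(0.246305) = 28.5 degrees

28.5 degrees


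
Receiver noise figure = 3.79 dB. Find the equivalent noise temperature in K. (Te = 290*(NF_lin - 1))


NF_lin = 10^(3.79/10) = 2.393316
Te = 290 * (2.393316 - 1) = 404.1 K

404.1 K


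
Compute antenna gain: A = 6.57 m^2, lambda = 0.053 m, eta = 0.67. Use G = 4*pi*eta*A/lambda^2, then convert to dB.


G_linear = 4*pi*0.67*6.57/0.053^2 = 19692.38
G_dB = 10*log10(19692.38) = 42.9 dB

42.9 dB


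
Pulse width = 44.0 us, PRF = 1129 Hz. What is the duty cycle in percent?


DC = 44.0e-6 * 1129 * 100 = 4.97%

4.97%


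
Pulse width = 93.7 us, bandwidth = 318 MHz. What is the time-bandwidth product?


TBP = 93.7 * 318 = 29796.6

29796.6


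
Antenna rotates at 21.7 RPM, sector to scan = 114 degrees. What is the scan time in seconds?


t = 114 / (21.7 * 360) * 60 = 0.88 s

0.88 s


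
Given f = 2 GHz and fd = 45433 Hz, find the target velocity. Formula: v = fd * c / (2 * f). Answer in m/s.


v = 45433 * 3e8 / (2 * 2000000000.0) = 3407.5 m/s

3407.5 m/s


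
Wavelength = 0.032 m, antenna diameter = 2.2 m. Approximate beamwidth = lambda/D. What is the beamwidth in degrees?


BW_rad = 0.032 / 2.2 = 0.014545
BW_deg = 0.83 degrees

0.83 degrees


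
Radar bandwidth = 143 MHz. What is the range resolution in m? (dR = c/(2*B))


dR = 3e8 / (2 * 143000000.0) = 1.05 m

1.05 m


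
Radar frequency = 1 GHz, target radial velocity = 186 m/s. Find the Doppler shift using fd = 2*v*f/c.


fd = 2 * 186 * 1000000000.0 / 3e8 = 1240.0 Hz

1240.0 Hz


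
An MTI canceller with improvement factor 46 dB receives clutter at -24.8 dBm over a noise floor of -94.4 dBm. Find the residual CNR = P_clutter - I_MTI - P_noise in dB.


CNR = -24.8 - 46 - (-94.4) = 23.6 dB

23.6 dB


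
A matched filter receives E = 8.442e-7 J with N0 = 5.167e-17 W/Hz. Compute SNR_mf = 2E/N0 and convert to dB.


SNR_lin = 2 * 8.442e-7 / 5.167e-17 = 3.268e10
SNR_dB = 10*log10(3.268e10) = 105.1 dB

105.1 dB


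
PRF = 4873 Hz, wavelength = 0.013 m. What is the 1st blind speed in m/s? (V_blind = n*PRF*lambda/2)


V_blind = 1 * 4873 * 0.013 / 2 = 31.7 m/s

31.7 m/s


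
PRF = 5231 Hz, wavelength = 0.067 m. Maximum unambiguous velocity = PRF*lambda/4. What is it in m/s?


V_ua = 5231 * 0.067 / 4 = 87.6 m/s

87.6 m/s


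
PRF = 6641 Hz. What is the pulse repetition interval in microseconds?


PRI = 1/6641 = 0.0001505797 s = 150.6 us

150.6 us


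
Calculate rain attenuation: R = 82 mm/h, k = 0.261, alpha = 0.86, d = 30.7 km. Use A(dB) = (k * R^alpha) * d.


gamma = 0.261 * 82^0.86 = 11.548363 dB/km
A = 11.548363 * 30.7 = 354.53 dB

354.53 dB


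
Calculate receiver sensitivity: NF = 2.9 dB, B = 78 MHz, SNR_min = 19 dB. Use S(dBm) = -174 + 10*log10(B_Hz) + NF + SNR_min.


10*log10(78000000.0) = 78.92
S = -174 + 78.92 + 2.9 + 19 = -73.2 dBm

-73.2 dBm


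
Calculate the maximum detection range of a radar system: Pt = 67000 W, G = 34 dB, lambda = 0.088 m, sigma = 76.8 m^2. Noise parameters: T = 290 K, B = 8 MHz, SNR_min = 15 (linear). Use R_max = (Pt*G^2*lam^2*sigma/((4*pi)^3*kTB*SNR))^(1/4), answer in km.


G_lin = 10^(34/10) = 2511.886432
R^4 = 67000 * 2511.886432^2 * 0.088^2 * 76.8 / ((4*pi)^3 * 1.38e-23 * 290 * 8000000.0 * 15)
R^4 = 2.63823e20 m^4
R_max = (2.63823e20)^(1/4) = 127446.6 m = 127.4 km

127.4 km


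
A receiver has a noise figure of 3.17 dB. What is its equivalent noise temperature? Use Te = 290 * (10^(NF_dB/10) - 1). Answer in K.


NF_lin = 10^(3.17/10) = 2.074914
Te = 290 * (2.074914 - 1) = 311.7 K

311.7 K


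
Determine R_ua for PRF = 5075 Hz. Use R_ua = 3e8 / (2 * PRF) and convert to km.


R_ua = 3e8 / (2 * 5075) = 29556.7 m = 29.6 km

29.6 km


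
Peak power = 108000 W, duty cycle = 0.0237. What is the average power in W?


P_avg = 108000 * 0.0237 = 2559.6 W

2559.6 W


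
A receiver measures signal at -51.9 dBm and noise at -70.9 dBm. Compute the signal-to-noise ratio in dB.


SNR = -51.9 - (-70.9) = 19.0 dB

19.0 dB


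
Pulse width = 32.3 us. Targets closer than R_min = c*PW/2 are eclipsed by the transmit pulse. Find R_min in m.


R_min = 3e8 * 32.3e-6 / 2 = 4845.0 m

4845.0 m


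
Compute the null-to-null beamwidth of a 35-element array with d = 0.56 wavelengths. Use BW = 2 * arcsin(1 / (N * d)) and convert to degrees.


1/(N*d) = 1/(35*0.56) = 0.05102
BW = 2*arcsin(0.05102) = 5.8 degrees

5.8 degrees


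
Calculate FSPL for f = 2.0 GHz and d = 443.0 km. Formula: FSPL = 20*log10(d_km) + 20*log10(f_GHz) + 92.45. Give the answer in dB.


20*log10(443.0) = 52.93
20*log10(2.0) = 6.02
FSPL = 151.4 dB

151.4 dB


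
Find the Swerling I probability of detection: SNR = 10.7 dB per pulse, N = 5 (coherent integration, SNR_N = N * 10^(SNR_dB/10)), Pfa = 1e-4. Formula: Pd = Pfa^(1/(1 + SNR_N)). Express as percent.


SNR_lin = 10^(10.7/10) = 11.74898
SNR_N = 5 * 11.74898 = 58.7449
1/(1 + SNR_N) = 1/59.7449 = 0.0167378
Pd = (1e-4)^0.0167378 = 0.85713
Pd = 85.7%

85.7%


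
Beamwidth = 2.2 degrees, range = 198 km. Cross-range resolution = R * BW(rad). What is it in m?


BW_rad = 0.038397244
CR = 198000 * 0.038397244 = 7602.7 m

7602.7 m


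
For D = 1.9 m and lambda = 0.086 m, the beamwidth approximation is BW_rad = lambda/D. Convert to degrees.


BW_rad = 0.086 / 1.9 = 0.045263
BW_deg = 2.59 degrees

2.59 degrees


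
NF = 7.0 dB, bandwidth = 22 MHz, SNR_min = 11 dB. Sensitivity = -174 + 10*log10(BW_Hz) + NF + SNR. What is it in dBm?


10*log10(22000000.0) = 73.42
S = -174 + 73.42 + 7.0 + 11 = -82.6 dBm

-82.6 dBm


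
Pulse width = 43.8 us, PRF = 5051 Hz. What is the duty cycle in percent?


DC = 43.8e-6 * 5051 * 100 = 22.12%

22.12%


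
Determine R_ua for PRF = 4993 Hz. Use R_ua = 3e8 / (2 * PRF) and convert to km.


R_ua = 3e8 / (2 * 4993) = 30042.1 m = 30.0 km

30.0 km


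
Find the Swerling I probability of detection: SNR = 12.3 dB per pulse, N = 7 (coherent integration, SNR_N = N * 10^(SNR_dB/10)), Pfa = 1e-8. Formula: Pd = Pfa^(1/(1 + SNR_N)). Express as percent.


SNR_lin = 10^(12.3/10) = 16.98244
SNR_N = 7 * 16.98244 = 118.87708
1/(1 + SNR_N) = 1/119.87708 = 0.0083419
Pd = (1e-8)^0.0083419 = 0.85756
Pd = 85.8%

85.8%


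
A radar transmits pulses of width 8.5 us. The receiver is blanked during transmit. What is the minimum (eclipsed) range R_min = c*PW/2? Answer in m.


R_min = 3e8 * 8.5e-6 / 2 = 1275.0 m

1275.0 m


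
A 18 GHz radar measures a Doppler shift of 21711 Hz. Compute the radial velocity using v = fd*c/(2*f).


v = 21711 * 3e8 / (2 * 18000000000.0) = 180.9 m/s

180.9 m/s


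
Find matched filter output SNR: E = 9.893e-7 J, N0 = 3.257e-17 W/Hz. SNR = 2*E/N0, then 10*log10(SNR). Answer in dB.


SNR_lin = 2 * 9.893e-7 / 3.257e-17 = 6.075e10
SNR_dB = 10*log10(6.075e10) = 107.8 dB

107.8 dB


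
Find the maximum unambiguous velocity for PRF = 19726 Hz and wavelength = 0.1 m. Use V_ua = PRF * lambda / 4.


V_ua = 19726 * 0.1 / 4 = 493.2 m/s

493.2 m/s


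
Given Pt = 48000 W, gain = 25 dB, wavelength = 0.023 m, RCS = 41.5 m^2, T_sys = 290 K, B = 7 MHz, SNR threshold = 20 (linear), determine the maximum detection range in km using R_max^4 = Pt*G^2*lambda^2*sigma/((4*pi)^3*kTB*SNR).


G_lin = 10^(25/10) = 316.227766
R^4 = 48000 * 316.227766^2 * 0.023^2 * 41.5 / ((4*pi)^3 * 1.38e-23 * 290 * 7000000.0 * 20)
R^4 = 9.47786e16 m^4
R_max = (9.47786e16)^(1/4) = 17546.0 m = 17.5 km

17.5 km


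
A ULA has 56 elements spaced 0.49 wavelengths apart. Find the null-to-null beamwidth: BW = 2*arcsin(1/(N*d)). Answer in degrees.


1/(N*d) = 1/(56*0.49) = 0.036443
BW = 2*arcsin(0.036443) = 4.2 degrees

4.2 degrees


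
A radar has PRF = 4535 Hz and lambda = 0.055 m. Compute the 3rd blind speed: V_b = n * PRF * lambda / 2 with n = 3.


V_blind = 3 * 4535 * 0.055 / 2 = 374.1 m/s

374.1 m/s


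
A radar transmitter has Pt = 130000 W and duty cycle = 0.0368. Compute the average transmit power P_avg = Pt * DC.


P_avg = 130000 * 0.0368 = 4784.0 W

4784.0 W


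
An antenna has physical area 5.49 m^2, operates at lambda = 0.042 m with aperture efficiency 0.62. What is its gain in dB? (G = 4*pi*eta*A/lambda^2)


G_linear = 4*pi*0.62*5.49/0.042^2 = 24247.97
G_dB = 10*log10(24247.97) = 43.8 dB

43.8 dB


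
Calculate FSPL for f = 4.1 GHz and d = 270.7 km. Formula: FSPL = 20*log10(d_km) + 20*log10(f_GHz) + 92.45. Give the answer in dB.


20*log10(270.7) = 48.65
20*log10(4.1) = 12.26
FSPL = 153.4 dB

153.4 dB


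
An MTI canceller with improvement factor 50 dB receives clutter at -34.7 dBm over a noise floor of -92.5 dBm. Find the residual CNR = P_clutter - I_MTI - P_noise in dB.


CNR = -34.7 - 50 - (-92.5) = 7.8 dB

7.8 dB


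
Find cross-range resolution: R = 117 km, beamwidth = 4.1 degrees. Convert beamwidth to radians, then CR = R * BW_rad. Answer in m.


BW_rad = 0.071558499
CR = 117000 * 0.071558499 = 8372.3 m

8372.3 m


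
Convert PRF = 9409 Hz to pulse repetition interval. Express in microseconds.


PRI = 1/9409 = 0.0001062812 s = 106.3 us

106.3 us


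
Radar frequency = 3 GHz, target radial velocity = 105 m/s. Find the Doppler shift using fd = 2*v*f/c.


fd = 2 * 105 * 3000000000.0 / 3e8 = 2100.0 Hz

2100.0 Hz


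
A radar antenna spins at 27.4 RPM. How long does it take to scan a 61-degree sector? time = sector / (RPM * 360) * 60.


t = 61 / (27.4 * 360) * 60 = 0.37 s

0.37 s


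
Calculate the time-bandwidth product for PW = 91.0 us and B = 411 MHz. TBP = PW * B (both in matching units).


TBP = 91.0 * 411 = 37401.0

37401.0


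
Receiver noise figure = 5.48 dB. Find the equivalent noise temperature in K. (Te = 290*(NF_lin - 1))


NF_lin = 10^(5.48/10) = 3.531832
Te = 290 * (3.531832 - 1) = 734.2 K

734.2 K


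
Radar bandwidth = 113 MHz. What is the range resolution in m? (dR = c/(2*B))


dR = 3e8 / (2 * 113000000.0) = 1.33 m

1.33 m


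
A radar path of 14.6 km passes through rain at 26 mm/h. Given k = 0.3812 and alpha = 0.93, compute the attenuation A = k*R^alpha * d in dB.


gamma = 0.3812 * 26^0.93 = 7.89002 dB/km
A = 7.89002 * 14.6 = 115.19 dB

115.19 dB


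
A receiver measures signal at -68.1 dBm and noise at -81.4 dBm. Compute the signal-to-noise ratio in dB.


SNR = -68.1 - (-81.4) = 13.3 dB

13.3 dB


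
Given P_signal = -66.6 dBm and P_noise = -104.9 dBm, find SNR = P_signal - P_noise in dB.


SNR = -66.6 - (-104.9) = 38.3 dB

38.3 dB


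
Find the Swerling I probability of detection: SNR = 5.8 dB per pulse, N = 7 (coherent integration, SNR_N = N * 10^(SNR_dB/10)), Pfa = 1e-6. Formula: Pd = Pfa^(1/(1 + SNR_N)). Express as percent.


SNR_lin = 10^(5.8/10) = 3.80189
SNR_N = 7 * 3.80189 = 26.61323
1/(1 + SNR_N) = 1/27.61323 = 0.0362145
Pd = (1e-6)^0.0362145 = 0.60634
Pd = 60.6%

60.6%


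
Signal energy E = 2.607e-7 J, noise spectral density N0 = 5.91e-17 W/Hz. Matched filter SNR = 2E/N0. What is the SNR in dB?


SNR_lin = 2 * 2.607e-7 / 5.91e-17 = 8.822e9
SNR_dB = 10*log10(8.822e9) = 99.5 dB

99.5 dB


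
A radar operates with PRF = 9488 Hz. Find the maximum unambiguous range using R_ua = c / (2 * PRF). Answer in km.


R_ua = 3e8 / (2 * 9488) = 15809.4 m = 15.8 km

15.8 km


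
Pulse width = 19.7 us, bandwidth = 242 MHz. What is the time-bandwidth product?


TBP = 19.7 * 242 = 4767.4

4767.4


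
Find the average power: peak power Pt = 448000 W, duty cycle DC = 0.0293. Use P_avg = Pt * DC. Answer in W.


P_avg = 448000 * 0.0293 = 13126.4 W

13126.4 W


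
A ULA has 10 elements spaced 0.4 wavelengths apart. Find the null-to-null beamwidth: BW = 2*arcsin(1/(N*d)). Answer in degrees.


1/(N*d) = 1/(10*0.4) = 0.25
BW = 2*arcsin(0.25) = 29.0 degrees

29.0 degrees


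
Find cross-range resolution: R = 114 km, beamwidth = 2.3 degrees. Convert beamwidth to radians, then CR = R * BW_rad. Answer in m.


BW_rad = 0.040142573
CR = 114000 * 0.040142573 = 4576.3 m

4576.3 m


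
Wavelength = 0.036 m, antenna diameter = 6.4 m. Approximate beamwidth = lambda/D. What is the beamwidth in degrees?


BW_rad = 0.036 / 6.4 = 0.005625
BW_deg = 0.32 degrees

0.32 degrees


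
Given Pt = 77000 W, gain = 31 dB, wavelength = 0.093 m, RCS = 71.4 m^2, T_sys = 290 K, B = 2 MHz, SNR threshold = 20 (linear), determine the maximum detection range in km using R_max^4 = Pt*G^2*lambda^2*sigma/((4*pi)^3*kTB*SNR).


G_lin = 10^(31/10) = 1258.925412
R^4 = 77000 * 1258.925412^2 * 0.093^2 * 71.4 / ((4*pi)^3 * 1.38e-23 * 290 * 2000000.0 * 20)
R^4 = 2.3724e20 m^4
R_max = (2.3724e20)^(1/4) = 124107.2 m = 124.1 km

124.1 km


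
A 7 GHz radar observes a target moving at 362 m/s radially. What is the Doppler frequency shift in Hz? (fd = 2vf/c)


fd = 2 * 362 * 7000000000.0 / 3e8 = 16893.3 Hz

16893.3 Hz


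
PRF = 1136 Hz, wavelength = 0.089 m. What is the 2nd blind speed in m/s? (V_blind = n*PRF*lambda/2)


V_blind = 2 * 1136 * 0.089 / 2 = 101.1 m/s

101.1 m/s


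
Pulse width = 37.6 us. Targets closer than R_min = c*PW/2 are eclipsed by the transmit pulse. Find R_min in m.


R_min = 3e8 * 37.6e-6 / 2 = 5640.0 m

5640.0 m


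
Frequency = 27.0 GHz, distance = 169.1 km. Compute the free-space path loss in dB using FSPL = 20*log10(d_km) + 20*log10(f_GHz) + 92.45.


20*log10(169.1) = 44.56
20*log10(27.0) = 28.63
FSPL = 165.6 dB

165.6 dB


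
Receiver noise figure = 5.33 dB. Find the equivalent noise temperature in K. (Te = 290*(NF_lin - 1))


NF_lin = 10^(5.33/10) = 3.411929
Te = 290 * (3.411929 - 1) = 699.5 K

699.5 K


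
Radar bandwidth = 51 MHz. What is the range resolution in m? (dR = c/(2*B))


dR = 3e8 / (2 * 51000000.0) = 2.94 m

2.94 m


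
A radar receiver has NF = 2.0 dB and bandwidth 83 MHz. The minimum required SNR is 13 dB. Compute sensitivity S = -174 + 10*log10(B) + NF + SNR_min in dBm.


10*log10(83000000.0) = 79.19
S = -174 + 79.19 + 2.0 + 13 = -79.8 dBm

-79.8 dBm


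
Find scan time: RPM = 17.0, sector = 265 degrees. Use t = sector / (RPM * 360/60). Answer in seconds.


t = 265 / (17.0 * 360) * 60 = 2.6 s

2.6 s


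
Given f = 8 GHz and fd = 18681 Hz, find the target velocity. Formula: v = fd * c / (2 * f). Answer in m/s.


v = 18681 * 3e8 / (2 * 8000000000.0) = 350.3 m/s

350.3 m/s


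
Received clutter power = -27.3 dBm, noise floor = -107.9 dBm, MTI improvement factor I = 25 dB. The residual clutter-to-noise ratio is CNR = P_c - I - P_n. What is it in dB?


CNR = -27.3 - 25 - (-107.9) = 55.6 dB

55.6 dB


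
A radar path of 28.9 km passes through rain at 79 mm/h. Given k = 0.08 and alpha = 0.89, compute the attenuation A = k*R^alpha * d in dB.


gamma = 0.08 * 79^0.89 = 3.908212 dB/km
A = 3.908212 * 28.9 = 112.95 dB

112.95 dB


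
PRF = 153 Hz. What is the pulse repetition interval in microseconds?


PRI = 1/153 = 0.0065359477 s = 6535.9 us

6535.9 us


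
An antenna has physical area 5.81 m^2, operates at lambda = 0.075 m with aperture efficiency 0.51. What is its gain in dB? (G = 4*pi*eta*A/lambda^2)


G_linear = 4*pi*0.51*5.81/0.075^2 = 6619.63
G_dB = 10*log10(6619.63) = 38.2 dB

38.2 dB


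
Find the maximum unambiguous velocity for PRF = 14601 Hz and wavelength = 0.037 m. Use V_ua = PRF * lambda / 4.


V_ua = 14601 * 0.037 / 4 = 135.1 m/s

135.1 m/s


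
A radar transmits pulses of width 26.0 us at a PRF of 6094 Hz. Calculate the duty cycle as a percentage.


DC = 26.0e-6 * 6094 * 100 = 15.84%

15.84%


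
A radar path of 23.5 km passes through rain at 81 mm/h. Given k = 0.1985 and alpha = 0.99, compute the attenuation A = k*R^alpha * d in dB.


gamma = 0.1985 * 81^0.99 = 15.387238 dB/km
A = 15.387238 * 23.5 = 361.6 dB

361.6 dB


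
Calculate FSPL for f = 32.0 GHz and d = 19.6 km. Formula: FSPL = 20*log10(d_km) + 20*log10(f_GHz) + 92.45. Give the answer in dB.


20*log10(19.6) = 25.85
20*log10(32.0) = 30.1
FSPL = 148.4 dB

148.4 dB


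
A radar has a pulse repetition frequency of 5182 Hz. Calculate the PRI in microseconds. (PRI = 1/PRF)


PRI = 1/5182 = 0.0001929757 s = 193.0 us

193.0 us


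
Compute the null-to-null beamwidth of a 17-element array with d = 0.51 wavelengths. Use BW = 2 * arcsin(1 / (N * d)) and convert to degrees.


1/(N*d) = 1/(17*0.51) = 0.11534
BW = 2*arcsin(0.11534) = 13.2 degrees

13.2 degrees


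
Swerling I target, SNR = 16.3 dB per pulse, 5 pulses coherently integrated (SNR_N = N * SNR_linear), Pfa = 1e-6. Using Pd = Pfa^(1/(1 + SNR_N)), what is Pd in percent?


SNR_lin = 10^(16.3/10) = 42.65795
SNR_N = 5 * 42.65795 = 213.28975
1/(1 + SNR_N) = 1/214.28975 = 0.0046666
Pd = (1e-6)^0.0046666 = 0.93756
Pd = 93.8%

93.8%


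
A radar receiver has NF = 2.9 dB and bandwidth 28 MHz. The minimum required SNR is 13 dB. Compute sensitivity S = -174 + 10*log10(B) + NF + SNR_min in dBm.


10*log10(28000000.0) = 74.47
S = -174 + 74.47 + 2.9 + 13 = -83.6 dBm

-83.6 dBm


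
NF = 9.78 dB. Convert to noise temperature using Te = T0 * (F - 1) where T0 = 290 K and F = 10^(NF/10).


NF_lin = 10^(9.78/10) = 9.506048
Te = 290 * (9.506048 - 1) = 2466.8 K

2466.8 K


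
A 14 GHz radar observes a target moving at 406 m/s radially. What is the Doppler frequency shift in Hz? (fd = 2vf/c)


fd = 2 * 406 * 14000000000.0 / 3e8 = 37893.3 Hz

37893.3 Hz


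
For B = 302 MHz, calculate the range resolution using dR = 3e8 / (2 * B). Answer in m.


dR = 3e8 / (2 * 302000000.0) = 0.5 m

0.5 m


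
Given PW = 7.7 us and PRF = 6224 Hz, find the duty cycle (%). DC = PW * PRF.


DC = 7.7e-6 * 6224 * 100 = 4.79%

4.79%


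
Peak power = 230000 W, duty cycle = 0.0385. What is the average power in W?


P_avg = 230000 * 0.0385 = 8855.0 W

8855.0 W


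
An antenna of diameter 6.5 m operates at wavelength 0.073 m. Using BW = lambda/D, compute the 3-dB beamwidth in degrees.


BW_rad = 0.073 / 6.5 = 0.011231
BW_deg = 0.64 degrees

0.64 degrees


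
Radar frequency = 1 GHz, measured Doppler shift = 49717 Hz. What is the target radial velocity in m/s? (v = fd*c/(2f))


v = 49717 * 3e8 / (2 * 1000000000.0) = 7457.6 m/s

7457.6 m/s


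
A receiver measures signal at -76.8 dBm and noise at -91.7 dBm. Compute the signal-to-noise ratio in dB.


SNR = -76.8 - (-91.7) = 14.9 dB

14.9 dB


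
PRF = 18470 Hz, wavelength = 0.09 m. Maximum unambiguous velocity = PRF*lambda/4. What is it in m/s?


V_ua = 18470 * 0.09 / 4 = 415.6 m/s

415.6 m/s


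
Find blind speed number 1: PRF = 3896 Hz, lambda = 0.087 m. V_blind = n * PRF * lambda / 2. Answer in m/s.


V_blind = 1 * 3896 * 0.087 / 2 = 169.5 m/s

169.5 m/s


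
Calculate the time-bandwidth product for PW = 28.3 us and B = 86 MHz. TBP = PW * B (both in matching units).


TBP = 28.3 * 86 = 2433.8

2433.8


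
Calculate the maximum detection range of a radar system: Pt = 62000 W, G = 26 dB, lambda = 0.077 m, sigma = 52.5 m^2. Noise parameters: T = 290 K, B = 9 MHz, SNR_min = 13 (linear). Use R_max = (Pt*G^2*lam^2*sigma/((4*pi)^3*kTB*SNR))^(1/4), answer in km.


G_lin = 10^(26/10) = 398.107171
R^4 = 62000 * 398.107171^2 * 0.077^2 * 52.5 / ((4*pi)^3 * 1.38e-23 * 290 * 9000000.0 * 13)
R^4 = 3.29185e18 m^4
R_max = (3.29185e18)^(1/4) = 42595.1 m = 42.6 km

42.6 km


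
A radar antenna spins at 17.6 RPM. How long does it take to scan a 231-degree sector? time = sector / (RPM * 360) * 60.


t = 231 / (17.6 * 360) * 60 = 2.19 s

2.19 s


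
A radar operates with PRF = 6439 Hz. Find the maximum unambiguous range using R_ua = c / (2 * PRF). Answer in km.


R_ua = 3e8 / (2 * 6439) = 23295.5 m = 23.3 km

23.3 km


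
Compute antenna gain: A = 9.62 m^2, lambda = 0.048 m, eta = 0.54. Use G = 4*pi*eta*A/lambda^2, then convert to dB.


G_linear = 4*pi*0.54*9.62/0.048^2 = 28333.24
G_dB = 10*log10(28333.24) = 44.5 dB

44.5 dB


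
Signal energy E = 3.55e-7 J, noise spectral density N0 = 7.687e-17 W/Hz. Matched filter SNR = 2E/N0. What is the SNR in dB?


SNR_lin = 2 * 3.55e-7 / 7.687e-17 = 9.236e9
SNR_dB = 10*log10(9.236e9) = 99.7 dB

99.7 dB


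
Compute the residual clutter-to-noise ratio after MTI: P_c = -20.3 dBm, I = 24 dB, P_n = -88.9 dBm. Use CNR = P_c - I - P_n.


CNR = -20.3 - 24 - (-88.9) = 44.6 dB

44.6 dB


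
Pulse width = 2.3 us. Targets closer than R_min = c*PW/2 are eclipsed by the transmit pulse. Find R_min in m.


R_min = 3e8 * 2.3e-6 / 2 = 345.0 m

345.0 m


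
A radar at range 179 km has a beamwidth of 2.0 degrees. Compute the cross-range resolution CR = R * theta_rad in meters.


BW_rad = 0.034906585
CR = 179000 * 0.034906585 = 6248.3 m

6248.3 m


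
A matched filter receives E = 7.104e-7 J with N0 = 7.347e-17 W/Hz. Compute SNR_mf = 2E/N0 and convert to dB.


SNR_lin = 2 * 7.104e-7 / 7.347e-17 = 1.934e10
SNR_dB = 10*log10(1.934e10) = 102.9 dB

102.9 dB


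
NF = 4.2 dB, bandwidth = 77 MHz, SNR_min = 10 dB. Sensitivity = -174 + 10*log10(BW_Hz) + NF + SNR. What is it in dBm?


10*log10(77000000.0) = 78.86
S = -174 + 78.86 + 4.2 + 10 = -80.9 dBm

-80.9 dBm


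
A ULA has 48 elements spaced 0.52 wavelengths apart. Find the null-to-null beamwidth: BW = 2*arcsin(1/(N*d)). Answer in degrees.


1/(N*d) = 1/(48*0.52) = 0.040064
BW = 2*arcsin(0.040064) = 4.6 degrees

4.6 degrees


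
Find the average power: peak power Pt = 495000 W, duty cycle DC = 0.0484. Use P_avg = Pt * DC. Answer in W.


P_avg = 495000 * 0.0484 = 23958.0 W

23958.0 W


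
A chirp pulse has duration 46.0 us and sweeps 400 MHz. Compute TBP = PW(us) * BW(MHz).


TBP = 46.0 * 400 = 18400.0

18400.0


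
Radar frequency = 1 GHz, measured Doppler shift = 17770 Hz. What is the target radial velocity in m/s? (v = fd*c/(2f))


v = 17770 * 3e8 / (2 * 1000000000.0) = 2665.5 m/s

2665.5 m/s


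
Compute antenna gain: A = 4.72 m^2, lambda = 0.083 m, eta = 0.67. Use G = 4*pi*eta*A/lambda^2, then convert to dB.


G_linear = 4*pi*0.67*4.72/0.083^2 = 5768.6
G_dB = 10*log10(5768.6) = 37.6 dB

37.6 dB


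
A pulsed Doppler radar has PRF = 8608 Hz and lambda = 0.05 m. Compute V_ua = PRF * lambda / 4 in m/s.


V_ua = 8608 * 0.05 / 4 = 107.6 m/s

107.6 m/s


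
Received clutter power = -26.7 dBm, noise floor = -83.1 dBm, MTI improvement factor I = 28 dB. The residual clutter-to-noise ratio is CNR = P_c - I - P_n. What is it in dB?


CNR = -26.7 - 28 - (-83.1) = 28.4 dB

28.4 dB


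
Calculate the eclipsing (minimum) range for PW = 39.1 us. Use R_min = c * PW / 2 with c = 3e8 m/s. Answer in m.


R_min = 3e8 * 39.1e-6 / 2 = 5865.0 m

5865.0 m


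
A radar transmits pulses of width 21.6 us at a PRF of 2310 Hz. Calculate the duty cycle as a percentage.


DC = 21.6e-6 * 2310 * 100 = 4.99%

4.99%


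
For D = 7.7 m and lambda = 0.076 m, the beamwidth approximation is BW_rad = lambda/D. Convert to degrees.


BW_rad = 0.076 / 7.7 = 0.00987
BW_deg = 0.57 degrees

0.57 degrees


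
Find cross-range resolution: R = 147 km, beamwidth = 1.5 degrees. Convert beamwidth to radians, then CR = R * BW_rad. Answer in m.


BW_rad = 0.026179939
CR = 147000 * 0.026179939 = 3848.5 m

3848.5 m


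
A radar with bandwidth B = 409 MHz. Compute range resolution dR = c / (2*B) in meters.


dR = 3e8 / (2 * 409000000.0) = 0.37 m

0.37 m


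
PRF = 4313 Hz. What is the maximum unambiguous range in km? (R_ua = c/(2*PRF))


R_ua = 3e8 / (2 * 4313) = 34778.6 m = 34.8 km

34.8 km


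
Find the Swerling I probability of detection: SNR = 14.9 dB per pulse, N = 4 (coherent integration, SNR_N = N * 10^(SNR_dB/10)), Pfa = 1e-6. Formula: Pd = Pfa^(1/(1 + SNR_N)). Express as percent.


SNR_lin = 10^(14.9/10) = 30.90295
SNR_N = 4 * 30.90295 = 123.6118
1/(1 + SNR_N) = 1/124.6118 = 0.0080249
Pd = (1e-6)^0.0080249 = 0.89506
Pd = 89.5%

89.5%


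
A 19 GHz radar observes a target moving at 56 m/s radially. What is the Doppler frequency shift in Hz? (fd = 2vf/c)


fd = 2 * 56 * 19000000000.0 / 3e8 = 7093.3 Hz

7093.3 Hz


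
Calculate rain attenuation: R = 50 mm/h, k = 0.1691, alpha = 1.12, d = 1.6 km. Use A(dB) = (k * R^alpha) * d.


gamma = 0.1691 * 50^1.12 = 13.520415 dB/km
A = 13.520415 * 1.6 = 21.63 dB

21.63 dB


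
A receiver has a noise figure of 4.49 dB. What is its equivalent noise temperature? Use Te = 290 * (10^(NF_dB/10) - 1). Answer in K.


NF_lin = 10^(4.49/10) = 2.811901
Te = 290 * (2.811901 - 1) = 525.5 K

525.5 K


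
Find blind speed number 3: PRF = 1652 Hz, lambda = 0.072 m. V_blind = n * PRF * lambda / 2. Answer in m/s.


V_blind = 3 * 1652 * 0.072 / 2 = 178.4 m/s

178.4 m/s


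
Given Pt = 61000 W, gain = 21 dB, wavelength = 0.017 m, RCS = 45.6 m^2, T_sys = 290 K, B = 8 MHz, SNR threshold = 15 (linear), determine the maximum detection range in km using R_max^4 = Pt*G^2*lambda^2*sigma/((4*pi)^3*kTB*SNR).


G_lin = 10^(21/10) = 125.892541
R^4 = 61000 * 125.892541^2 * 0.017^2 * 45.6 / ((4*pi)^3 * 1.38e-23 * 290 * 8000000.0 * 15)
R^4 = 1.33692e16 m^4
R_max = (1.33692e16)^(1/4) = 10752.9 m = 10.8 km

10.8 km


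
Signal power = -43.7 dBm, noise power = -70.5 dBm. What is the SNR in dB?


SNR = -43.7 - (-70.5) = 26.8 dB

26.8 dB


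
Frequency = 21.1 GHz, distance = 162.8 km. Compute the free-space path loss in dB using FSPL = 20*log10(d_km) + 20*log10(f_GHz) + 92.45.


20*log10(162.8) = 44.23
20*log10(21.1) = 26.49
FSPL = 163.2 dB

163.2 dB


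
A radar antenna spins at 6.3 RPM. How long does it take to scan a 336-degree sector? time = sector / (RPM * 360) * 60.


t = 336 / (6.3 * 360) * 60 = 8.89 s

8.89 s


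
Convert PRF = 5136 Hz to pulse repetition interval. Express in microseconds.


PRI = 1/5136 = 0.000194704 s = 194.7 us

194.7 us


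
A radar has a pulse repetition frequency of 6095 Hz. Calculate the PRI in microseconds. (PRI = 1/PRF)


PRI = 1/6095 = 0.0001640689 s = 164.1 us

164.1 us
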